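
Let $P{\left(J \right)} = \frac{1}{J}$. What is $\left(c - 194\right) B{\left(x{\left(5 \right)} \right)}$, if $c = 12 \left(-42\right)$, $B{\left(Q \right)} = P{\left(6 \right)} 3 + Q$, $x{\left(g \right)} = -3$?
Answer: $1745$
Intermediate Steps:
$B{\left(Q \right)} = \frac{1}{2} + Q$ ($B{\left(Q \right)} = \frac{1}{6} \cdot 3 + Q = \frac{1}{2} + Q$)
$c = -504$
$\left(c - 194\right) B{\left(x{\left(5 \right)} \right)} = \left(-504 - 194\right) \left(\frac{1}{2} - 3\right) = \left(-698\right) \left(- \frac{5}{2}\right) = 1745$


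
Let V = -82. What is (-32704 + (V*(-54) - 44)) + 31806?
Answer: 3486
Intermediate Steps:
(-32704 + (V*(-54) - 44)) + 31806 = (-32704 + (-82*(-54) - 44)) + 31806 = (-32704 + (4428 - 44)) + 31806 = (-32704 + 4384) + 31806 = -28320 + 31806 = 3486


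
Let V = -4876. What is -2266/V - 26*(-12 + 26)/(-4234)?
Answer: 2842277/5161246 ≈ 0.55070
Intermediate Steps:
-2266/V - 26*(-12 + 26)/(-4234) = -2266/(-4876) - 26*(-12 + 26)/(-4234) = -2266*(-1/4876) - 26*14*(-1/4234) = 1133/2438 - 364*(-1/4234) = 1133/2438 + 182/2117 = 2842277/5161246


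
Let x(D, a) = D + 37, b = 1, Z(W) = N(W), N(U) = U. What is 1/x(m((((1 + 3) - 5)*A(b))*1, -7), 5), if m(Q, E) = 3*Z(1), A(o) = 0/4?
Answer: 1/40 ≈ 0.025000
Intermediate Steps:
Z(W) = W
A(o) = 0 (A(o) = 0*(¼) = 0)
m(Q, E) = 3 (m(Q, E) = 3*1 = 3)
x(D, a) = 37 + D
1/x(m((((1 + 3) - 5)*A(b))*1, -7), 5) = 1/(37 + 3) = 1/40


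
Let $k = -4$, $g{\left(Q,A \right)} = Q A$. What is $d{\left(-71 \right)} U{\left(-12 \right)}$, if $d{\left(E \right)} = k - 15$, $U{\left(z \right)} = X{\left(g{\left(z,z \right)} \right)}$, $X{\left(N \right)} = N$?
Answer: $-2736$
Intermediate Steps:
$g{\left(Q,A \right)} = A Q$
$U{\left(z \right)} = z^{2}$ ($U{\left(z \right)} = z z = z^{2}$)
$d{\left(E \right)} = -19$ ($d{\left(E \right)} = -4 - 15 = -19$)
$d{\left(-71 \right)} U{\left(-12 \right)} = - 19 \left(-12\right)^{2} = \left(-19\right) 144 = -2736$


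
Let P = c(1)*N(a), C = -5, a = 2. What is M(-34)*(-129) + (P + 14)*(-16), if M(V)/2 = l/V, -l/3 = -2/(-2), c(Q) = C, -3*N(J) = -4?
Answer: -7145/51 ≈ -140.10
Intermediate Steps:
N(J) = 4/3 (N(J) = -⅓*(-4) = 4/3)
c(Q) = -5
P = -20/3 (P = -5*4/3 = -20/3 ≈ -6.6667)
l = -3 (l = -(-6)/(-2) = -(-6)*(-1)/2 = -3*1 = -3)
M(V) = -6/V (M(V) = 2*(-3/V) = -6/V)
M(-34)*(-129) + (P + 14)*(-16) = -6/(-34)*(-129) + (-20/3 + 14)*(-16) = -6*(-1/34)*(-129) + (22/3)*(-16) = (3/17)*(-129) - 352/3 = -387/17 - 352/3 = -7145/51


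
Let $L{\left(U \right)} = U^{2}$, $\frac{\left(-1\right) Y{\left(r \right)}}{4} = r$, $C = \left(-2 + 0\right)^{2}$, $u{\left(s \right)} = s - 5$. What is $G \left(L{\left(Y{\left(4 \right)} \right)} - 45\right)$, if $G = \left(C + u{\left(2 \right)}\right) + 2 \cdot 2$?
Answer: $1055$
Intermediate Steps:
$u{\left(s \right)} = -5 + s$
$C = 4$ ($C = \left(-2\right)^{2} = 4$)
$Y{\left(r \right)} = - 4 r$
$G = 5$ ($G = \left(4 + \left(-5 + 2\right)\right) + 2 \cdot 2 = \left(4 - 3\right) + 4 = 1 + 4 = 5$)
$G \left(L{\left(Y{\left(4 \right)} \right)} - 45\right) = 5 \left(\left(\left(-4\right) 4\right)^{2} - 45\right) = 5 \left(\left(-16\right)^{2} - 45\right) = 5 \left(256 - 45\right) = 5 \cdot 211 = 1055$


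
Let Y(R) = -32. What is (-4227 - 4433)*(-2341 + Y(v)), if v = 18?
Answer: 20550180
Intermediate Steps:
(-4227 - 4433)*(-2341 + Y(v)) = (-4227 - 4433)*(-2341 - 32) = -8660*(-2373) = 20550180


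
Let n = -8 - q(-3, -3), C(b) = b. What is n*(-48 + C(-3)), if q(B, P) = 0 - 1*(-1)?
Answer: 459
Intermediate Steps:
q(B, P) = 1 (q(B, P) = 0 + 1 = 1)
n = -9 (n = -8 - 1*1 = -8 - 1 = -9)
n*(-48 + C(-3)) = -9*(-48 - 3) = -9*(-51) = 459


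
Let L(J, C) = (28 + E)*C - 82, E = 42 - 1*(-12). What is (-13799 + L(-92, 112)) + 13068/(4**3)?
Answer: -71885/16 ≈ -4492.8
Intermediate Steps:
E = 54 (E = 42 + 12 = 54)
L(J, C) = -82 + 82*C (L(J, C) = (28 + 54)*C - 82 = 82*C - 82 = -82 + 82*C)
(-13799 + L(-92, 112)) + 13068/(4**3) = (-13799 + (-82 + 82*112)) + 13068/(4**3) = (-13799 + (-82 + 9184)) + 13068/64 = (-13799 + 9102) + 13068*(1/64) = -4697 + 3267/16 = -71885/16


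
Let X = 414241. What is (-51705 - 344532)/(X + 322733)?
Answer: -132079/245658 ≈ -0.53765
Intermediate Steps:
(-51705 - 344532)/(X + 322733) = (-51705 - 344532)/(414241 + 322733) = -396237/736974 = -396237*1/736974 = -132079/245658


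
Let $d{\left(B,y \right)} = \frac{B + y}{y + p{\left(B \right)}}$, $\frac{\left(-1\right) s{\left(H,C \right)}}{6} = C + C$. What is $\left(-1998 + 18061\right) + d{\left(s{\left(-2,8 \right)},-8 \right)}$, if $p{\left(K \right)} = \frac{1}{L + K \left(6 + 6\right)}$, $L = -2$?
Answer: $\frac{148429695}{9233} \approx 16076.0$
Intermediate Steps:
$s{\left(H,C \right)} = - 12 C$ ($s{\left(H,C \right)} = - 6 \left(C + C\right) = - 6 \cdot 2 C = - 12 C$)
$p{\left(K \right)} = \frac{1}{-2 + 12 K}$ ($p{\left(K \right)} = \frac{1}{-2 + K \left(6 + 6\right)} = \frac{1}{-2 + K 12} = \frac{1}{-2 + 12 K}$)
$d{\left(B,y \right)} = \frac{B + y}{y + \frac{1}{2 \left(-1 + 6 B\right)}}$
$\left(-1998 + 18061\right) + d{\left(s{\left(-2,8 \right)},-8 \right)} = \left(-1998 + 18061\right) + \frac{\left(-12\right) 8 - 8}{-8 + \frac{1}{-2 + 12 \left(\left(-12\right) 8\right)}} = 16063 + \frac{-96 - 8}{-8 + \frac{1}{-2 + 12 \left(-96\right)}} = 16063 + \frac{1}{-8 + \frac{1}{-2 - 1152}} \left(-104\right) = 16063 + \frac{1}{-8 + \frac{1}{-1154}} \left(-104\right) = 16063 + \frac{1}{-8 - \frac{1}{1154}} \left(-104\right) = 16063 + \frac{1}{- \frac{9233}{1154}} \left(-104\right) = 16063 - - \frac{120016}{9233} = 16063 + \frac{120016}{9233} = \frac{148429695}{9233}$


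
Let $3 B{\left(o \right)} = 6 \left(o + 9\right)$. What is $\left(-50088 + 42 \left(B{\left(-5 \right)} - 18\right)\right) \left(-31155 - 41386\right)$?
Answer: $3663900828$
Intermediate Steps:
$B{\left(o \right)} = 18 + 2 o$ ($B{\left(o \right)} = \frac{6 \left(o + 9\right)}{3} = \frac{6 \left(9 + o\right)}{3} = \frac{54 + 6 o}{3} = 18 + 2 o$)
$\left(-50088 + 42 \left(B{\left(-5 \right)} - 18\right)\right) \left(-31155 - 41386\right) = \left(-50088 + 42 \left(\left(18 + 2 \left(-5\right)\right) - 18\right)\right) \left(-31155 - 41386\right) = \left(-50088 + 42 \left(\left(18 - 10\right) - 18\right)\right) \left(-72541\right) = \left(-50088 + 42 \left(8 - 18\right)\right) \left(-72541\right) = \left(-50088 + 42 \left(-10\right)\right) \left(-72541\right) = \left(-50088 - 420\right) \left(-72541\right) = \left(-50508\right) \left(-72541\right) = 3663900828$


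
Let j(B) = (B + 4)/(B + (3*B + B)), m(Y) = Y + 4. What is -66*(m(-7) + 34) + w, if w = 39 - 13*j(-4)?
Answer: -2007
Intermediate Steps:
m(Y) = 4 + Y
j(B) = (4 + B)/(5*B) (j(B) = (4 + B)/(B + 4*B) = (4 + B)/((5*B)) = (4 + B)*(1/(5*B)) = (4 + B)/(5*B))
w = 39 (w = 39 - 13*(4 - 4)/(5*(-4)) = 39 - 13*(-1)*0/(5*4) = 39 - 13*0 = 39 + 0 = 39)
-66*(m(-7) + 34) + w = -66*((4 - 7) + 34) + 39 = -66*(-3 + 34) + 39 = -66*31 + 39 = -2046 + 39 = -2007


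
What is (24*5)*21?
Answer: 2520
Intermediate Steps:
(24*5)*21 = 120*21 = 2520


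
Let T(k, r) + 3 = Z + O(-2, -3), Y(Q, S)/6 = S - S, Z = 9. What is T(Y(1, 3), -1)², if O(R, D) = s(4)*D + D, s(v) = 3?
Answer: 36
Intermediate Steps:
O(R, D) = 4*D (O(R, D) = 3*D + D = 4*D)
Y(Q, S) = 0 (Y(Q, S) = 6*(S - S) = 6*0 = 0)
T(k, r) = -6 (T(k, r) = -3 + (9 + 4*(-3)) = -3 + (9 - 12) = -3 - 3 = -6)
T(Y(1, 3), -1)² = (-6)² = 36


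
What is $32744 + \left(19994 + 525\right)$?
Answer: $53263$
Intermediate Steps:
$32744 + \left(19994 + 525\right) = 32744 + 20519 = 53263$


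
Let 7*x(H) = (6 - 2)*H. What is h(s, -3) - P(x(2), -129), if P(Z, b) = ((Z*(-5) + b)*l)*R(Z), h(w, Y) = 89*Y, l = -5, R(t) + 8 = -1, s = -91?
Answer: 40566/7 ≈ 5795.1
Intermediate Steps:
x(H) = 4*H/7 (x(H) = ((6 - 2)*H)/7 = (4*H)/7 = 4*H/7)
R(t) = -9 (R(t) = -8 - 1 = -9)
P(Z, b) = -225*Z + 45*b (P(Z, b) = ((Z*(-5) + b)*(-5))*(-9) = ((-5*Z + b)*(-5))*(-9) = ((b - 5*Z)*(-5))*(-9) = (-5*b + 25*Z)*(-9) = -225*Z + 45*b)
h(s, -3) - P(x(2), -129) = 89*(-3) - (-900*2/7 + 45*(-129)) = -267 - (-225*8/7 - 5805) = -267 - (-1800/7 - 5805) = -267 - 1*(-42435/7) = -267 + 42435/7 = 40566/7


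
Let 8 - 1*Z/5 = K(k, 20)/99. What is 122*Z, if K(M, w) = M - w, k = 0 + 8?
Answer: 163480/33 ≈ 4953.9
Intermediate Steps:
k = 8
Z = 1340/33 (Z = 40 - 5*(8 - 1*20)/99 = 40 - 5*(8 - 20)/99 = 40 - (-60)/99 = 40 - 5*(-4/33) = 40 + 20/33 = 1340/33 ≈ 40.606)
122*Z = 122*(1340/33) = 163480/33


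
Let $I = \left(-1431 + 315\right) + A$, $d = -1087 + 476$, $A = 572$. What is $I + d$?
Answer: $-1155$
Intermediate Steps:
$d = -611$
$I = -544$ ($I = \left(-1431 + 315\right) + 572 = -1116 + 572 = -544$)
$I + d = -544 - 611 = -1155$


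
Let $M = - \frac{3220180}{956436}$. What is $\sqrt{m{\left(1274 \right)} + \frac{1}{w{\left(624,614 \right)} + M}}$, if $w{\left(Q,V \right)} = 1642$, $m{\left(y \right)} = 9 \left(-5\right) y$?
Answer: $\frac{i \sqrt{8801106059240035226673}}{391811933} \approx 239.44 i$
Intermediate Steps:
$m{\left(y \right)} = - 45 y$
$M = - \frac{805045}{239109}$ ($M = \left(-3220180\right) \frac{1}{956436} = - \frac{805045}{239109} \approx -3.3669$)
$\sqrt{m{\left(1274 \right)} + \frac{1}{w{\left(624,614 \right)} + M}} = \sqrt{\left(-45\right) 1274 + \frac{1}{1642 - \frac{805045}{239109}}} = \sqrt{-57330 + \frac{1}{\frac{391811933}{239109}}} = \sqrt{-57330 + \frac{239109}{391811933}} = \sqrt{- \frac{22462577879781}{391811933}} = \frac{i \sqrt{8801106059240035226673}}{391811933}$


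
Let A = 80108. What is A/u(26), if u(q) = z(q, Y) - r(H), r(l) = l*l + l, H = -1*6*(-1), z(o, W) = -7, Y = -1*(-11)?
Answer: -11444/7 ≈ -1634.9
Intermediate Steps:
Y = 11
H = 6 (H = -6*(-1) = 6)
r(l) = l + l² (r(l) = l² + l = l + l²)
u(q) = -49 (u(q) = -7 - 6*(1 + 6) = -7 - 6*7 = -7 - 1*42 = -7 - 42 = -49)
A/u(26) = 80108/(-49) = 80108*(-1/49) = -11444/7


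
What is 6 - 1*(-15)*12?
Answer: 186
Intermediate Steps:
6 - 1*(-15)*12 = 6 + 15*12 = 6 + 180 = 186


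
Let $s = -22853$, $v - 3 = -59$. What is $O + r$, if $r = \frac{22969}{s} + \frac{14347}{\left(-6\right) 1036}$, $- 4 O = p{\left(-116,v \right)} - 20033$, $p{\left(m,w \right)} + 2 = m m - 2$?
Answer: $\frac{233244104227}{142054248} \approx 1641.9$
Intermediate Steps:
$v = -56$ ($v = 3 - 59 = -56$)
$p{\left(m,w \right)} = -4 + m^{2}$ ($p{\left(m,w \right)} = -2 + \left(m m - 2\right) = -2 + \left(m^{2} - 2\right) = -2 + \left(-2 + m^{2}\right) = -4 + m^{2}$)
$O = \frac{6581}{4}$ ($O = - \frac{\left(-4 + \left(-116\right)^{2}\right) - 20033}{4} = - \frac{\left(-4 + 13456\right) - 20033}{4} = - \frac{13452 - 20033}{4} = \left(- \frac{1}{4}\right) \left(-6581\right) = \frac{6581}{4} \approx 1645.3$)
$r = - \frac{470647295}{142054248}$ ($r = \frac{22969}{-22853} + \frac{14347}{\left(-6\right) 1036} = 22969 \left(- \frac{1}{22853}\right) + \frac{14347}{-6216} = - \frac{22969}{22853} + 14347 \left(- \frac{1}{6216}\right) = - \frac{22969}{22853} - \frac{14347}{6216} = - \frac{470647295}{142054248} \approx -3.3132$)
$O + r = \frac{6581}{4} - \frac{470647295}{142054248} = \frac{233244104227}{142054248}$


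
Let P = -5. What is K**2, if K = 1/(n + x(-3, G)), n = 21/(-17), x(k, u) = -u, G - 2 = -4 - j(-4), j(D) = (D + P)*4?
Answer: 289/358801 ≈ 0.00080546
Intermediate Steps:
j(D) = -20 + 4*D (j(D) = (D - 5)*4 = (-5 + D)*4 = -20 + 4*D)
G = 34 (G = 2 + (-4 - (-20 + 4*(-4))) = 2 + (-4 - (-20 - 16)) = 2 + (-4 - 1*(-36)) = 2 + (-4 + 36) = 2 + 32 = 34)
n = -21/17 (n = 21*(-1/17) = -21/17 ≈ -1.2353)
K = -17/599 (K = 1/(-21/17 - 1*34) = 1/(-21/17 - 34) = 1/(-599/17) = -17/599 ≈ -0.028381)
K**2 = (-17/599)**2 = 289/358801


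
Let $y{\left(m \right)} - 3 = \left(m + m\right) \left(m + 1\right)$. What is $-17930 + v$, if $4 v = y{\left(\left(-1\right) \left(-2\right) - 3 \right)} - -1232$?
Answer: $- \frac{70485}{4} \approx -17621.0$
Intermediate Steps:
$y{\left(m \right)} = 3 + 2 m \left(1 + m\right)$ ($y{\left(m \right)} = 3 + \left(m + m\right) \left(m + 1\right) = 3 + 2 m \left(1 + m\right)$)
$v = \frac{1235}{4}$ ($v = \frac{\left(3 + 2 \left(\left(-1\right) \left(-2\right) - 3\right) + 2 \left(\left(-1\right) \left(-2\right) - 3\right)^{2}\right) - -1232}{4} = \frac{\left(3 + 2 \left(2 - 3\right) + 2 \left(2 - 3\right)^{2}\right) + 1232}{4} = \frac{\left(3 + 2 \left(-1\right) + 2 \left(-1\right)^{2}\right) + 1232}{4} = \frac{\left(3 - 2 + 2 \cdot 1\right) + 1232}{4} = \frac{\left(3 - 2 + 2\right) + 1232}{4} = \frac{3 + 1232}{4} = \frac{1}{4} \cdot 1235 = \frac{1235}{4} \approx 308.75$)
$-17930 + v = -17930 + \frac{1235}{4} = - \frac{70485}{4}$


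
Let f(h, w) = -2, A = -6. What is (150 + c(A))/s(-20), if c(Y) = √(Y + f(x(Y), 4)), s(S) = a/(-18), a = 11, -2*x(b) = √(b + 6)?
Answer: -2700/11 - 36*I*√2/11 ≈ -245.45 - 4.6283*I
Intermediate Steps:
x(b) = -√(6 + b)/2 (x(b) = -√(b + 6)/2 = -√(6 + b)/2)
s(S) = -11/18 (s(S) = 11/(-18) = 11*(-1/18) = -11/18)
c(Y) = √(-2 + Y) (c(Y) = √(Y - 2) = √(-2 + Y))
(150 + c(A))/s(-20) = (150 + √(-2 - 6))/(-11/18) = -18*(150 + √(-8))/11 = -18*(150 + 2*I*√2)/11 = -2700/11 - 36*I*√2/11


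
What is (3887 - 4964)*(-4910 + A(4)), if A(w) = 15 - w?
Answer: 5276223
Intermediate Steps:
(3887 - 4964)*(-4910 + A(4)) = (3887 - 4964)*(-4910 + (15 - 1*4)) = -1077*(-4910 + (15 - 4)) = -1077*(-4910 + 11) = -1077*(-4899) = 5276223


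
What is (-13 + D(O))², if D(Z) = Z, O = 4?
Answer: 81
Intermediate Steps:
(-13 + D(O))² = (-13 + 4)² = (-9)² = 81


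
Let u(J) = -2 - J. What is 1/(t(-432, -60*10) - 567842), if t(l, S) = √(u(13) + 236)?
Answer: -567842/322444536743 - √221/322444536743 ≈ -1.7611e-6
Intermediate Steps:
t(l, S) = √221 (t(l, S) = √((-2 - 1*13) + 236) = √((-2 - 13) + 236) = √(-15 + 236) = √221)
1/(t(-432, -60*10) - 567842) = 1/(√221 - 567842) = 1/(-567842 + √221)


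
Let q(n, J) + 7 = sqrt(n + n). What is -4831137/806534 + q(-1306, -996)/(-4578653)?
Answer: -22120094272723/3692839318702 - 2*I*sqrt(653)/4578653 ≈ -5.99 - 1.1162e-5*I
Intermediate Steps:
q(n, J) = -7 + sqrt(2)*sqrt(n) (q(n, J) = -7 + sqrt(n + n) = -7 + sqrt(2*n) = -7 + sqrt(2)*sqrt(n))
-4831137/806534 + q(-1306, -996)/(-4578653) = -4831137/806534 + (-7 + sqrt(2)*sqrt(-1306))/(-4578653) = -4831137*1/806534 + (-7 + sqrt(2)*(I*sqrt(1306)))*(-1/4578653) = -4831137/806534 + (-7 + 2*I*sqrt(653))*(-1/4578653) = -4831137/806534 + (7/4578653 - 2*I*sqrt(653)/4578653) = -22120094272723/3692839318702 - 2*I*sqrt(653)/4578653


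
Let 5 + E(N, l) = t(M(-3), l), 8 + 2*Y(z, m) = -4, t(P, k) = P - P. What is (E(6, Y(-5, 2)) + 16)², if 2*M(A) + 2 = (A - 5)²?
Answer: 121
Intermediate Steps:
M(A) = -1 + (-5 + A)²/2 (M(A) = -1 + (A - 5)²/2 = -1 + (-5 + A)²/2)
t(P, k) = 0
Y(z, m) = -6 (Y(z, m) = -4 + (½)*(-4) = -4 - 2 = -6)
E(N, l) = -5 (E(N, l) = -5 + 0 = -5)
(E(6, Y(-5, 2)) + 16)² = (-5 + 16)² = 11² = 121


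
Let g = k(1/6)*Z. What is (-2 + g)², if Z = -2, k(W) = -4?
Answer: 36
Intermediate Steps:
g = 8 (g = -4*(-2) = 8)
(-2 + g)² = (-2 + 8)² = 6² = 36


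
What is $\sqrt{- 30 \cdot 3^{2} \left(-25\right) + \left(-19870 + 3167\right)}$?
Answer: $i \sqrt{9953} \approx 99.765 i$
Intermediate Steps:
$\sqrt{- 30 \cdot 3^{2} \left(-25\right) + \left(-19870 + 3167\right)} = \sqrt{\left(-30\right) 9 \left(-25\right) - 16703} = \sqrt{\left(-270\right) \left(-25\right) - 16703} = \sqrt{6750 - 16703} = \sqrt{-9953} = i \sqrt{9953}$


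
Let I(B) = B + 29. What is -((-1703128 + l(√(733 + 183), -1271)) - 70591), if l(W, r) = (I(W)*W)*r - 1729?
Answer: 2939684 + 73718*√229 ≈ 4.0552e+6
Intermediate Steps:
I(B) = 29 + B
l(W, r) = -1729 + W*r*(29 + W) (l(W, r) = ((29 + W)*W)*r - 1729 = (W*(29 + W))*r - 1729 = W*r*(29 + W) - 1729 = -1729 + W*r*(29 + W))
-((-1703128 + l(√(733 + 183), -1271)) - 70591) = -((-1703128 + (-1729 + √(733 + 183)*(-1271)*(29 + √(733 + 183)))) - 70591) = -((-1703128 + (-1729 + √916*(-1271)*(29 + √916))) - 70591) = -((-1703128 + (-1729 + (2*√229)*(-1271)*(29 + 2*√229))) - 70591) = -((-1703128 + (-1729 - 2542*√229*(29 + 2*√229))) - 70591) = -((-1704857 - 2542*√229*(29 + 2*√229)) - 70591) = -(-1775448 - 2542*√229*(29 + 2*√229)) = 1775448 + 2542*√229*(29 + 2*√229)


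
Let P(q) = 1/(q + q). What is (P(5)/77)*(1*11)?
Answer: 1/70 ≈ 0.014286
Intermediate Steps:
P(q) = 1/(2*q)
(P(5)/77)*(1*11) = (((1/2)/5)/77)*(1*11) = (((1/2)*(1/5))*(1/77))*11 = ((1/10)*(1/77))*11 = (1/770)*11 = 1/70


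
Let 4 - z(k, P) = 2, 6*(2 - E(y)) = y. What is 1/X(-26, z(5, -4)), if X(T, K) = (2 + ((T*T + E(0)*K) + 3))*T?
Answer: -1/17810 ≈ -5.6148e-5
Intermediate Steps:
E(y) = 2 - y/6
z(k, P) = 2 (z(k, P) = 4 - 1*2 = 4 - 2 = 2)
X(T, K) = T*(5 + T**2 + 2*K) (X(T, K) = (2 + ((T*T + (2 - 1/6*0)*K) + 3))*T = (2 + ((T**2 + (2 + 0)*K) + 3))*T = (2 + ((T**2 + 2*K) + 3))*T = (2 + (3 + T**2 + 2*K))*T = (5 + T**2 + 2*K)*T = T*(5 + T**2 + 2*K))
1/X(-26, z(5, -4)) = 1/(-26*(5 + (-26)**2 + 2*2)) = 1/(-26*(5 + 676 + 4)) = 1/(-26*685) = 1/(-17810) = -1/17810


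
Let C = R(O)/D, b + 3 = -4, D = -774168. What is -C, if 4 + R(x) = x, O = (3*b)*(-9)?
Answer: 185/774168 ≈ 0.00023897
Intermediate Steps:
b = -7 (b = -3 - 4 = -7)
O = 189 (O = (3*(-7))*(-9) = -21*(-9) = 189)
R(x) = -4 + x
C = -185/774168 (C = (-4 + 189)/(-774168) = 185*(-1/774168) = -185/774168 ≈ -0.00023897)
-C = -1*(-185/774168) = 185/774168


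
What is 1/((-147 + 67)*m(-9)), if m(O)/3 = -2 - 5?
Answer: 1/1680 ≈ 0.00059524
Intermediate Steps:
m(O) = -21 (m(O) = 3*(-2 - 5) = 3*(-7) = -21)
1/((-147 + 67)*m(-9)) = 1/((-147 + 67)*(-21)) = 1/(-80*(-21)) = 1/1680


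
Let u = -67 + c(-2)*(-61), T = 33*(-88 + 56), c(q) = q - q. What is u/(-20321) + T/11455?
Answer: -20691491/232777055 ≈ -0.088890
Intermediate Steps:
c(q) = 0
T = -1056 (T = 33*(-32) = -1056)
u = -67 (u = -67 + 0*(-61) = -67 + 0 = -67)
u/(-20321) + T/11455 = -67/(-20321) - 1056/11455 = -67*(-1/20321) - 1056*1/11455 = 67/20321 - 1056/11455 = -20691491/232777055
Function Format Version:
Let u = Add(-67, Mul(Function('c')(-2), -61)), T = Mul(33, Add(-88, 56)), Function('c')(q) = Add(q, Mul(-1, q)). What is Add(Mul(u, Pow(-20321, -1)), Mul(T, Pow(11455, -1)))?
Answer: Rational(-20691491, 232777055) ≈ -0.088890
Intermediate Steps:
Function('c')(q) = 0
T = -1056 (T = Mul(33, -32) = -1056)
u = -67 (u = Add(-67, Mul(0, -61)) = Add(-67, 0) = -67)
Add(Mul(u, Pow(-20321, -1)), Mul(T, Pow(11455, -1))) = Add(Mul(-67, Pow(-20321, -1)), Mul(-1056, Pow(11455, -1))) = Add(Mul(-67, Rational(-1, 20321)), Mul(-1056, Rational(1, 11455))) = Add(Rational(67, 20321), Rational(-1056, 11455)) = Rational(-20691491, 232777055)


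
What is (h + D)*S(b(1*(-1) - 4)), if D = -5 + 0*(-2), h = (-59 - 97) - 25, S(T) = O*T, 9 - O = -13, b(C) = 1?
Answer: -4092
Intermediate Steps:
O = 22 (O = 9 - 1*(-13) = 9 + 13 = 22)
S(T) = 22*T
h = -181 (h = -156 - 25 = -181)
D = -5 (D = -5 + 0 = -5)
(h + D)*S(b(1*(-1) - 4)) = (-181 - 5)*(22*1) = -186*22 = -4092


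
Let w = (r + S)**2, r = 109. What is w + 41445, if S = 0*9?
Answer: 53326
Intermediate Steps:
S = 0
w = 11881 (w = (109 + 0)**2 = 109**2 = 11881)
w + 41445 = 11881 + 41445 = 53326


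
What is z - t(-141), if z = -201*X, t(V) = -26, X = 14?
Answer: -2788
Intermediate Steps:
z = -2814 (z = -201*14 = -2814)
z - t(-141) = -2814 - 1*(-26) = -2814 + 26 = -2788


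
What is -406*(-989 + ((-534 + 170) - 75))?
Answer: 579768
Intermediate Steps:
-406*(-989 + ((-534 + 170) - 75)) = -406*(-989 + (-364 - 75)) = -406*(-989 - 439) = -406*(-1428) = 579768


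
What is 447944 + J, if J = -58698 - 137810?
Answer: 251436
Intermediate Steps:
J = -196508
447944 + J = 447944 - 196508 = 251436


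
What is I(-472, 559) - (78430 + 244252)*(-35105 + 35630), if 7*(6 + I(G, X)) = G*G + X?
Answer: -1185633049/7 ≈ -1.6938e+8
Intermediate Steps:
I(G, X) = -6 + X/7 + G²/7 (I(G, X) = -6 + (G*G + X)/7 = -6 + (G² + X)/7 = -6 + (X + G²)/7 = -6 + (X/7 + G²/7) = -6 + X/7 + G²/7)
I(-472, 559) - (78430 + 244252)*(-35105 + 35630) = (-6 + (⅐)*559 + (⅐)*(-472)²) - (78430 + 244252)*(-35105 + 35630) = (-6 + 559/7 + (⅐)*222784) - 322682*525 = (-6 + 559/7 + 222784/7) - 1*169408050 = 223301/7 - 169408050 = -1185633049/7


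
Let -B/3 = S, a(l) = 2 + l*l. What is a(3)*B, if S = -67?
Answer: 2211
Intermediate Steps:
a(l) = 2 + l²
B = 201 (B = -3*(-67) = 201)
a(3)*B = (2 + 3²)*201 = (2 + 9)*201 = 11*201 = 2211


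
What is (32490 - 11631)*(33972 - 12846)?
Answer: 440667234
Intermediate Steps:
(32490 - 11631)*(33972 - 12846) = 20859*21126 = 440667234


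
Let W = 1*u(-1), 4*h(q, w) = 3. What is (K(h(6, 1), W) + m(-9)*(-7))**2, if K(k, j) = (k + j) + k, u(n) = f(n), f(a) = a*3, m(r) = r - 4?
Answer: 32041/4 ≈ 8010.3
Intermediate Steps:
m(r) = -4 + r
h(q, w) = 3/4 (h(q, w) = (1/4)*3 = 3/4)
f(a) = 3*a
u(n) = 3*n
W = -3 (W = 1*(3*(-1)) = 1*(-3) = -3)
K(k, j) = j + 2*k (K(k, j) = (j + k) + k = j + 2*k)
(K(h(6, 1), W) + m(-9)*(-7))**2 = ((-3 + 2*(3/4)) + (-4 - 9)*(-7))**2 = ((-3 + 3/2) - 13*(-7))**2 = (-3/2 + 91)**2 = (179/2)**2 = 32041/4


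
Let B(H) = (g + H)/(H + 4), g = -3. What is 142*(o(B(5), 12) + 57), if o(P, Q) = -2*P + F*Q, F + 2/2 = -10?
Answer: -96418/9 ≈ -10713.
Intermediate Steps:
F = -11 (F = -1 - 10 = -11)
B(H) = (-3 + H)/(4 + H) (B(H) = (-3 + H)/(H + 4) = (-3 + H)/(4 + H))
o(P, Q) = -11*Q - 2*P (o(P, Q) = -2*P - 11*Q = -11*Q - 2*P)
142*(o(B(5), 12) + 57) = 142*((-11*12 - 2*(-3 + 5)/(4 + 5)) + 57) = 142*((-132 - 2*2/9) + 57) = 142*((-132 - 4/9) + 57) = 142*(-1192/9 + 57) = 142*(-679/9) = -96418/9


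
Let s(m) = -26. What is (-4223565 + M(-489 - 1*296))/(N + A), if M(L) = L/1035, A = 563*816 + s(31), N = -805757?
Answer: 874278112/71699625 ≈ 12.194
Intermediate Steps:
A = 459382 (A = 563*816 - 26 = 459408 - 26 = 459382)
M(L) = L/1035 (M(L) = L*(1/1035) = L/1035)
(-4223565 + M(-489 - 1*296))/(N + A) = (-4223565 + (-489 - 1*296)/1035)/(-805757 + 459382) = (-4223565 + (-489 - 296)/1035)/(-346375) = (-4223565 + (1/1035)*(-785))*(-1/346375) = (-4223565 - 157/207)*(-1/346375) = -874278112/207*(-1/346375) = 874278112/71699625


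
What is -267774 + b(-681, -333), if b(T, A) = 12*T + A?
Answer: -276279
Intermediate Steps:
b(T, A) = A + 12*T
-267774 + b(-681, -333) = -267774 + (-333 + 12*(-681)) = -267774 + (-333 - 8172) = -267774 - 8505 = -276279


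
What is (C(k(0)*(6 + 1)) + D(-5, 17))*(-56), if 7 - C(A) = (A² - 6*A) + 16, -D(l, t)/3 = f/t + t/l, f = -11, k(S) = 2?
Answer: 518168/85 ≈ 6096.1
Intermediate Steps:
D(l, t) = 33/t - 3*t/l (D(l, t) = -3*(-11/t + t/l) = 33/t - 3*t/l)
C(A) = -9 - A² + 6*A (C(A) = 7 - ((A² - 6*A) + 16) = 7 - (16 + A² - 6*A) = 7 + (-16 - A² + 6*A) = -9 - A² + 6*A)
(C(k(0)*(6 + 1)) + D(-5, 17))*(-56) = ((-9 - (2*(6 + 1))² + 6*(2*(6 + 1))) + (33/17 - 3*17/(-5)))*(-56) = ((-9 - (2*7)² + 6*(2*7)) + (33*(1/17) - 3*17*(-⅕)))*(-56) = ((-9 - 1*14² + 6*14) + (33/17 + 51/5))*(-56) = ((-9 - 1*196 + 84) + 1032/85)*(-56) = ((-9 - 196 + 84) + 1032/85)*(-56) = (-121 + 1032/85)*(-56) = -9253/85*(-56) = 518168/85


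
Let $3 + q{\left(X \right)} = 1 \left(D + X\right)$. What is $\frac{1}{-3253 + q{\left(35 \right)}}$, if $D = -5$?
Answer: $- \frac{1}{3226} \approx -0.00030998$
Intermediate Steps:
$q{\left(X \right)} = -8 + X$ ($q{\left(X \right)} = -3 + 1 \left(-5 + X\right) = -3 + \left(-5 + X\right) = -8 + X$)
$\frac{1}{-3253 + q{\left(35 \right)}} = \frac{1}{-3253 + \left(-8 + 35\right)} = \frac{1}{-3253 + 27} = \frac{1}{-3226} = - \frac{1}{3226}$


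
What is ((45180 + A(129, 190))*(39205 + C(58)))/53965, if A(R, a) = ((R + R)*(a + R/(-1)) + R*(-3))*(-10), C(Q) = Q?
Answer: -850672158/10793 ≈ -78817.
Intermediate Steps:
A(R, a) = 30*R - 20*R*(a - R) (A(R, a) = ((2*R)*(a + R*(-1)) - 3*R)*(-10) = ((2*R)*(a - R) - 3*R)*(-10) = (2*R*(a - R) - 3*R)*(-10) = (-3*R + 2*R*(a - R))*(-10) = 30*R - 20*R*(a - R))
((45180 + A(129, 190))*(39205 + C(58)))/53965 = ((45180 + 10*129*(3 - 2*190 + 2*129))*(39205 + 58))/53965 = ((45180 + 10*129*(3 - 380 + 258))*39263)*(1/53965) = ((45180 + 10*129*(-119))*39263)*(1/53965) = ((45180 - 153510)*39263)*(1/53965) = -108330*39263*(1/53965) = -4253360790*1/53965 = -850672158/10793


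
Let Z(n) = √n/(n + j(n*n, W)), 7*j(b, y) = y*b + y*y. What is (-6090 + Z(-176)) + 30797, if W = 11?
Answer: 24707 + 28*I*√11/339625 ≈ 24707.0 + 0.00027344*I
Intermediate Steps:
j(b, y) = y²/7 + b*y/7 (j(b, y) = (y*b + y*y)/7 = (b*y + y²)/7 = (y² + b*y)/7 = y²/7 + b*y/7)
Z(n) = √n/(121/7 + n + 11*n²/7) (Z(n) = √n/(n + (⅐)*11*(n*n + 11)) = √n/(n + (⅐)*11*(n² + 11)) = √n/(n + (⅐)*11*(11 + n²)) = √n/(n + (121/7 + 11*n²/7)) = √n/(121/7 + n + 11*n²/7))
(-6090 + Z(-176)) + 30797 = (-6090 + 7*√(-176)/(121 + 7*(-176) + 11*(-176)²)) + 30797 = (-6090 + 7*(4*I*√11)/(121 - 1232 + 11*30976)) + 30797 = (-6090 + 7*(4*I*√11)/(121 - 1232 + 340736)) + 30797 = (-6090 + 7*(4*I*√11)/339625) + 30797 = (-6090 + 7*(4*I*√11)*(1/339625)) + 30797 = (-6090 + 28*I*√11/339625) + 30797 = 24707 + 28*I*√11/339625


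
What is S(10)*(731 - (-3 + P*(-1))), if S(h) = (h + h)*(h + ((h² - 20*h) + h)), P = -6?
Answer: -1164800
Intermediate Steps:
S(h) = 2*h*(h² - 18*h) (S(h) = (2*h)*(h + (h² - 19*h)) = (2*h)*(h² - 18*h) = 2*h*(h² - 18*h))
S(10)*(731 - (-3 + P*(-1))) = (2*10²*(-18 + 10))*(731 - (-3 - 6*(-1))) = (2*100*(-8))*(731 - (-3 + 6)) = -1600*(731 - 1*3) = -1600*(731 - 3) = -1600*728 = -1164800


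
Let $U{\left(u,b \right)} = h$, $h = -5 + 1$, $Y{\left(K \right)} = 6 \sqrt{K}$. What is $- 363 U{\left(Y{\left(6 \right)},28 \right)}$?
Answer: $1452$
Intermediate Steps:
$h = -4$
$U{\left(u,b \right)} = -4$
$- 363 U{\left(Y{\left(6 \right)},28 \right)} = \left(-363\right) \left(-4\right) = 1452$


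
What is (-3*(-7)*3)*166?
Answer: 10458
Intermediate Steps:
(-3*(-7)*3)*166 = (21*3)*166 = 63*166 = 10458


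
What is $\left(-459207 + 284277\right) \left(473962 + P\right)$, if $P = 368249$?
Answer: $-147327970230$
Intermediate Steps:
$\left(-459207 + 284277\right) \left(473962 + P\right) = \left(-459207 + 284277\right) \left(473962 + 368249\right) = \left(-174930\right) 842211 = -147327970230$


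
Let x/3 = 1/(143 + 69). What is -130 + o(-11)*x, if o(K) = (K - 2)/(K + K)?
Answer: -606281/4664 ≈ -129.99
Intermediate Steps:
o(K) = (-2 + K)/(2*K) (o(K) = (-2 + K)/((2*K)) = (-2 + K)*(1/(2*K)) = (-2 + K)/(2*K))
x = 3/212 (x = 3/(143 + 69) = 3/212 ≈ 0.014151)
-130 + o(-11)*x = -130 + ((1/2)*(-2 - 11)/(-11))*(3/212) = -130 + ((1/2)*(-1/11)*(-13))*(3/212) = -130 + (13/22)*(3/212) = -130 + 39/4664 = -606281/4664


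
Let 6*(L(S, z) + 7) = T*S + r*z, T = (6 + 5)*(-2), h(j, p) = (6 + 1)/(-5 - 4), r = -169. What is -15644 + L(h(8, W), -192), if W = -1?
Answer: -276484/27 ≈ -10240.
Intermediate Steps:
h(j, p) = -7/9 (h(j, p) = 7/(-9) = 7*(-1/9) = -7/9)
T = -22 (T = 11*(-2) = -22)
L(S, z) = -7 - 169*z/6 - 11*S/3 (L(S, z) = -7 + (-22*S - 169*z)/6 = -7 + (-169*z - 22*S)/6 = -7 + (-169*z/6 - 11*S/3) = -7 - 169*z/6 - 11*S/3)
-15644 + L(h(8, W), -192) = -15644 + (-7 - 169/6*(-192) - 11/3*(-7/9)) = -15644 + (-7 + 5408 + 77/27) = -15644 + 145904/27 = -276484/27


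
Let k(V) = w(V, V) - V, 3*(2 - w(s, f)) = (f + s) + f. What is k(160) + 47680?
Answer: 47362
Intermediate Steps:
w(s, f) = 2 - 2*f/3 - s/3 (w(s, f) = 2 - ((f + s) + f)/3 = 2 - (s + 2*f)/3 = 2 + (-2*f/3 - s/3) = 2 - 2*f/3 - s/3)
k(V) = 2 - 2*V (k(V) = (2 - 2*V/3 - V/3) - V = (2 - V) - V = 2 - 2*V)
k(160) + 47680 = (2 - 2*160) + 47680 = (2 - 320) + 47680 = -318 + 47680 = 47362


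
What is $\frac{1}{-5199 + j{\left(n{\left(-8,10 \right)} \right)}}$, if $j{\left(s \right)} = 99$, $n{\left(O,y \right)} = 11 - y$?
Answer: $- \frac{1}{5100} \approx -0.00019608$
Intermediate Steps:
$\frac{1}{-5199 + j{\left(n{\left(-8,10 \right)} \right)}} = \frac{1}{-5199 + 99} = \frac{1}{-5100} = - \frac{1}{5100}$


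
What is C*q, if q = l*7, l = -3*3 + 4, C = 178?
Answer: -6230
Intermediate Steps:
l = -5 (l = -9 + 4 = -5)
q = -35 (q = -5*7 = -35)
C*q = 178*(-35) = -6230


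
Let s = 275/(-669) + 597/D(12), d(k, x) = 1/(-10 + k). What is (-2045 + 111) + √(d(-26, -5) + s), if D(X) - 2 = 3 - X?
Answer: -1934 + I*√7519925497/9366 ≈ -1934.0 + 9.2588*I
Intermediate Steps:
D(X) = 5 - X (D(X) = 2 + (3 - X) = 5 - X)
s = -401318/4683 (s = 275/(-669) + 597/(5 - 1*12) = 275*(-1/669) + 597/(5 - 12) = -275/669 + 597/(-7) = -275/669 + 597*(-⅐) = -275/669 - 597/7 = -401318/4683 ≈ -85.697)
(-2045 + 111) + √(d(-26, -5) + s) = (-2045 + 111) + √(1/(-10 - 26) - 401318/4683) = -1934 + √(1/(-36) - 401318/4683) = -1934 + √(-1/36 - 401318/4683) = -1934 + √(-4817377/56196) = -1934 + I*√7519925497/9366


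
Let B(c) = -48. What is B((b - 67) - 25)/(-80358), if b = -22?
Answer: 8/13393 ≈ 0.00059733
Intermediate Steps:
B((b - 67) - 25)/(-80358) = -48/(-80358) = -48*(-1/80358) = 8/13393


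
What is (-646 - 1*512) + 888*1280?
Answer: 1135482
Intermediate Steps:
(-646 - 1*512) + 888*1280 = (-646 - 512) + 1136640 = -1158 + 1136640 = 1135482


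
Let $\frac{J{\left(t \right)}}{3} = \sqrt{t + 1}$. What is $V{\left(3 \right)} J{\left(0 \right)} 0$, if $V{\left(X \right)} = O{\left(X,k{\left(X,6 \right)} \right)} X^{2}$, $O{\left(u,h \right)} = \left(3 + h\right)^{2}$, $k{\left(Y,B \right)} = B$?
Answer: $0$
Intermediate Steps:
$J{\left(t \right)} = 3 \sqrt{1 + t}$ ($J{\left(t \right)} = 3 \sqrt{t + 1} = 3 \sqrt{1 + t}$)
$V{\left(X \right)} = 81 X^{2}$ ($V{\left(X \right)} = \left(3 + 6\right)^{2} X^{2} = 9^{2} X^{2} = 81 X^{2}$)
$V{\left(3 \right)} J{\left(0 \right)} 0 = 81 \cdot 3^{2} \cdot 3 \sqrt{1 + 0} \cdot 0 = 81 \cdot 9 \cdot 3 \sqrt{1} \cdot 0 = 729 \cdot 3 \cdot 1 \cdot 0 = 729 \cdot 3 \cdot 0 = 2187 \cdot 0 = 0$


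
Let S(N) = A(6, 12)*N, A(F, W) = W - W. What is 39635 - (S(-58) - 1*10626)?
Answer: 50261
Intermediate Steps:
A(F, W) = 0
S(N) = 0 (S(N) = 0*N = 0)
39635 - (S(-58) - 1*10626) = 39635 - (0 - 1*10626) = 39635 - (0 - 10626) = 39635 - 1*(-10626) = 39635 + 10626 = 50261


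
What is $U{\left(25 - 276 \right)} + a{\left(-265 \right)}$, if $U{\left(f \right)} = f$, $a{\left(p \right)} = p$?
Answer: $-516$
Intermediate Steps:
$U{\left(25 - 276 \right)} + a{\left(-265 \right)} = \left(25 - 276\right) - 265 = -251 - 265 = -516$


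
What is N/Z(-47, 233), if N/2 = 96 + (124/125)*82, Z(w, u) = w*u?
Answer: -44336/1368875 ≈ -0.032389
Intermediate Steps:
Z(w, u) = u*w
N = 44336/125 (N = 2*(96 + (124/125)*82) = 2*(96 + 10168/125) = 2*(22168/125) = 44336/125 ≈ 354.69)
N/Z(-47, 233) = 44336/(125*((233*(-47)))) = (44336/125)/(-10951) = (44336/125)*(-1/10951) = -44336/1368875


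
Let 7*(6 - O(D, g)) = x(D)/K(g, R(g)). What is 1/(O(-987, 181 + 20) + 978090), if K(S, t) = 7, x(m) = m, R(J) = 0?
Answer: 7/6846813 ≈ 1.0224e-6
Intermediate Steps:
O(D, g) = 6 - D/49 (O(D, g) = 6 - D/(7*7) = 6 - D/49)
1/(O(-987, 181 + 20) + 978090) = 1/((6 - 1/49*(-987)) + 978090) = 1/((6 + 141/7) + 978090) = 1/(183/7 + 978090) = 1/(6846813/7) = 7/6846813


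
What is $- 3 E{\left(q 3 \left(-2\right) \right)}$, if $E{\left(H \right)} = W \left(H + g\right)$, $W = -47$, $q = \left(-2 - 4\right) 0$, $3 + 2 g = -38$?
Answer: $- \frac{5781}{2} \approx -2890.5$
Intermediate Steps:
$g = - \frac{41}{2}$ ($g = - \frac{3}{2} + \frac{1}{2} \left(-38\right) = - \frac{3}{2} - 19 = - \frac{41}{2} \approx -20.5$)
$q = 0$ ($q = \left(-6\right) 0 = 0$)
$E{\left(H \right)} = \frac{1927}{2} - 47 H$ ($E{\left(H \right)} = - 47 \left(H - \frac{41}{2}\right) = - 47 \left(- \frac{41}{2} + H\right) = \frac{1927}{2} - 47 H$)
$- 3 E{\left(q 3 \left(-2\right) \right)} = - 3 \left(\frac{1927}{2} - 47 \cdot 0 \cdot 3 \left(-2\right)\right) = - 3 \left(\frac{1927}{2} - 47 \cdot 0 \left(-2\right)\right) = - 3 \left(\frac{1927}{2} - 0\right) = - 3 \left(\frac{1927}{2} + 0\right) = \left(-3\right) \frac{1927}{2} = - \frac{5781}{2}$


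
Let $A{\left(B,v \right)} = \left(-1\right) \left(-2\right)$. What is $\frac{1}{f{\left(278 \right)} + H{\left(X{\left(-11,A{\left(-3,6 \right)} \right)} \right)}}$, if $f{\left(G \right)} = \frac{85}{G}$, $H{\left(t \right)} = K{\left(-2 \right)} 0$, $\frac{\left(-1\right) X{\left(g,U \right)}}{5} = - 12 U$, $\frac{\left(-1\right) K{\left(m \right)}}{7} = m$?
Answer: $\frac{278}{85} \approx 3.2706$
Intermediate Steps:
$A{\left(B,v \right)} = 2$
$K{\left(m \right)} = - 7 m$
$X{\left(g,U \right)} = 60 U$ ($X{\left(g,U \right)} = - 5 \left(- 12 U\right) = 60 U$)
$H{\left(t \right)} = 0$ ($H{\left(t \right)} = \left(-7\right) \left(-2\right) 0 = 14 \cdot 0 = 0$)
$\frac{1}{f{\left(278 \right)} + H{\left(X{\left(-11,A{\left(-3,6 \right)} \right)} \right)}} = \frac{1}{\frac{85}{278} + 0} = \frac{1}{\frac{85}{278}} = \frac{278}{85}$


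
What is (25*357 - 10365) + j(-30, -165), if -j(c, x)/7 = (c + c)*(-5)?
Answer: -3540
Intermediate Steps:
j(c, x) = 70*c (j(c, x) = -7*(c + c)*(-5) = -7*2*c*(-5) = -(-70)*c = 70*c)
(25*357 - 10365) + j(-30, -165) = (25*357 - 10365) + 70*(-30) = (8925 - 10365) - 2100 = -1440 - 2100 = -3540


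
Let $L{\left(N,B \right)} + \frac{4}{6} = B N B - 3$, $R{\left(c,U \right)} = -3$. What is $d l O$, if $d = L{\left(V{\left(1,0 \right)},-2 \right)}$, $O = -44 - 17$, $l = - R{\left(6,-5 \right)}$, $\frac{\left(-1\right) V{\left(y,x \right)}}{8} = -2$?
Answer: $-11041$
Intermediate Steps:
$V{\left(y,x \right)} = 16$ ($V{\left(y,x \right)} = \left(-8\right) \left(-2\right) = 16$)
$L{\left(N,B \right)} = - \frac{11}{3} + N B^{2}$ ($L{\left(N,B \right)} = - \frac{2}{3} + \left(B N B - 3\right) = - \frac{2}{3} + \left(N B^{2} - 3\right) = - \frac{2}{3} + \left(-3 + N B^{2}\right) = - \frac{11}{3} + N B^{2}$)
$l = 3$ ($l = \left(-1\right) \left(-3\right) = 3$)
$O = -61$
$d = \frac{181}{3}$ ($d = - \frac{11}{3} + 16 \left(-2\right)^{2} = - \frac{11}{3} + 16 \cdot 4 = - \frac{11}{3} + 64 = \frac{181}{3} \approx 60.333$)
$d l O = \frac{181}{3} \cdot 3 \left(-61\right) = 181 \left(-61\right) = -11041$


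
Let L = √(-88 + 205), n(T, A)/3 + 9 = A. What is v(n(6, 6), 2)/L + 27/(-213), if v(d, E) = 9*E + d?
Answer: -9/71 + 3*√13/13 ≈ 0.70529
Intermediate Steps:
n(T, A) = -27 + 3*A
v(d, E) = d + 9*E
L = 3*√13 (L = √117 = 3*√13 ≈ 10.817)
v(n(6, 6), 2)/L + 27/(-213) = ((-27 + 3*6) + 9*2)/((3*√13)) + 27/(-213) = ((-27 + 18) + 18)*(√13/39) + 27*(-1/213) = (-9 + 18)*(√13/39) - 9/71 = 9*(√13/39) - 9/71 = 3*√13/13 - 9/71 = -9/71 + 3*√13/13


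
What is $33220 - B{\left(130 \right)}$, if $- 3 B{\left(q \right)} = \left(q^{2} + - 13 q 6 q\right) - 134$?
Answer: $- \frac{1201774}{3} \approx -4.0059 \cdot 10^{5}$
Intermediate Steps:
$B{\left(q \right)} = \frac{134}{3} + \frac{77 q^{2}}{3}$ ($B{\left(q \right)} = - \frac{\left(q^{2} + - 13 q 6 q\right) - 134}{3} = - \frac{\left(q^{2} + - 13 \cdot 6 q q\right) - 134}{3} = - \frac{\left(q^{2} + - 78 q q\right) - 134}{3} = - \frac{\left(q^{2} - 78 q^{2}\right) - 134}{3} = - \frac{- 77 q^{2} - 134}{3} = - \frac{-134 - 77 q^{2}}{3} = \frac{134}{3} + \frac{77 q^{2}}{3}$)
$33220 - B{\left(130 \right)} = 33220 - \left(\frac{134}{3} + \frac{77 \cdot 130^{2}}{3}\right) = 33220 - \left(\frac{134}{3} + \frac{77}{3} \cdot 16900\right) = 33220 - \left(\frac{134}{3} + \frac{1301300}{3}\right) = 33220 - \frac{1301434}{3} = - \frac{1201774}{3}$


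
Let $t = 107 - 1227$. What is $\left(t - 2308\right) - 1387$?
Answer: $-4815$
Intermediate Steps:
$t = -1120$
$\left(t - 2308\right) - 1387 = \left(-1120 - 2308\right) - 1387 = -3428 - 1387 = -4815$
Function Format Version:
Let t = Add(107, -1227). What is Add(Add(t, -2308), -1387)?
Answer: -4815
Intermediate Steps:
t = -1120
Add(Add(t, -2308), -1387) = Add(Add(-1120, -2308), -1387) = Add(-3428, -1387) = -4815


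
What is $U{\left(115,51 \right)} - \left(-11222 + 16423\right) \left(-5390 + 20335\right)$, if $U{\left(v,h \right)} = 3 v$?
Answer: $-77728600$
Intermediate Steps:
$U{\left(115,51 \right)} - \left(-11222 + 16423\right) \left(-5390 + 20335\right) = 3 \cdot 115 - \left(-11222 + 16423\right) \left(-5390 + 20335\right) = 345 - 5201 \cdot 14945 = 345 - 77728945 = -77728600$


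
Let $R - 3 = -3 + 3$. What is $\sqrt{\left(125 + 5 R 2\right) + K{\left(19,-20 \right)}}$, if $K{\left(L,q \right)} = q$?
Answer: $3 \sqrt{15} \approx 11.619$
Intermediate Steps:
$R = 3$ ($R = 3 + \left(-3 + 3\right) = 3 + 0 = 3$)
$\sqrt{\left(125 + 5 R 2\right) + K{\left(19,-20 \right)}} = \sqrt{\left(125 + 5 \cdot 3 \cdot 2\right) - 20} = \sqrt{\left(125 + 15 \cdot 2\right) - 20} = \sqrt{\left(125 + 30\right) - 20} = \sqrt{155 - 20} = \sqrt{135} = 3 \sqrt{15}$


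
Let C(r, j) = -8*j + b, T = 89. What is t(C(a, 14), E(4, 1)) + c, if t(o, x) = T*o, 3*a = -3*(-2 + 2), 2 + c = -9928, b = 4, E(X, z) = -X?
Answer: -19542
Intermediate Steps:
c = -9930 (c = -2 - 9928 = -9930)
a = 0 (a = (-3*(-2 + 2))/3 = (-3*0)/3 = (⅓)*0 = 0)
C(r, j) = 4 - 8*j (C(r, j) = -8*j + 4 = 4 - 8*j)
t(o, x) = 89*o
t(C(a, 14), E(4, 1)) + c = 89*(4 - 8*14) - 9930 = 89*(4 - 112) - 9930 = 89*(-108) - 9930 = -9612 - 9930 = -19542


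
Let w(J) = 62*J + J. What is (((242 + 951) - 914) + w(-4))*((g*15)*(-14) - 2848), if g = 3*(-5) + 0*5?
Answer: 8154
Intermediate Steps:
g = -15 (g = -15 + 0 = -15)
w(J) = 63*J
(((242 + 951) - 914) + w(-4))*((g*15)*(-14) - 2848) = (((242 + 951) - 914) + 63*(-4))*(-15*15*(-14) - 2848) = ((1193 - 914) - 252)*(-225*(-14) - 2848) = (279 - 252)*(3150 - 2848) = 27*302 = 8154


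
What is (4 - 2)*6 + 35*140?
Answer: 4912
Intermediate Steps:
(4 - 2)*6 + 35*140 = 2*6 + 4900 = 12 + 4900 = 4912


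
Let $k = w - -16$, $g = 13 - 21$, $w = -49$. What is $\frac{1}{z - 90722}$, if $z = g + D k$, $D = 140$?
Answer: $- \frac{1}{95350} \approx -1.0488 \cdot 10^{-5}$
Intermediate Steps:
$g = -8$
$k = -33$ ($k = -49 - -16 = -49 + 16 = -33$)
$z = -4628$ ($z = -8 + 140 \left(-33\right) = -8 - 4620 = -4628$)
$\frac{1}{z - 90722} = \frac{1}{-4628 - 90722} = \frac{1}{-95350} = - \frac{1}{95350}$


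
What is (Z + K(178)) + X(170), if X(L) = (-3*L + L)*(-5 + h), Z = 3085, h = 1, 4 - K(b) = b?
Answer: 4271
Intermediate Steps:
K(b) = 4 - b
X(L) = 8*L (X(L) = (-3*L + L)*(-5 + 1) = -2*L*(-4) = 8*L)
(Z + K(178)) + X(170) = (3085 + (4 - 1*178)) + 8*170 = (3085 + (4 - 178)) + 1360 = (3085 - 174) + 1360 = 2911 + 1360 = 4271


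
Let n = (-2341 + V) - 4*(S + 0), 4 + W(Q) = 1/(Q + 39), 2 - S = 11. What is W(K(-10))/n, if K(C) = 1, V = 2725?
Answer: -53/5600 ≈ -0.0094643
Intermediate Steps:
S = -9 (S = 2 - 1*11 = 2 - 11 = -9)
W(Q) = -4 + 1/(39 + Q) (W(Q) = -4 + 1/(Q + 39) = -4 + 1/(39 + Q))
n = 420 (n = (-2341 + 2725) - 4*(-9 + 0) = 384 - 4*(-9) = 384 + 36 = 420)
W(K(-10))/n = ((-155 - 4*1)/(39 + 1))/420 = ((-155 - 4)/40)*(1/420) = ((1/40)*(-159))*(1/420) = -159/40*1/420 = -53/5600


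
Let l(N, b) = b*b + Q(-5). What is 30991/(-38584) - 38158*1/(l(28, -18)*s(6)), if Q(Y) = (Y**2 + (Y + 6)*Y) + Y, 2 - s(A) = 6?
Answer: 357566119/13079976 ≈ 27.337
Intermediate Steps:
s(A) = -4 (s(A) = 2 - 1*6 = 2 - 6 = -4)
Q(Y) = Y + Y**2 + Y*(6 + Y) (Q(Y) = (Y**2 + (6 + Y)*Y) + Y = (Y**2 + Y*(6 + Y)) + Y = Y + Y**2 + Y*(6 + Y))
l(N, b) = 15 + b**2 (l(N, b) = b*b - 5*(7 + 2*(-5)) = b**2 - 5*(7 - 10) = b**2 - 5*(-3) = b**2 + 15 = 15 + b**2)
30991/(-38584) - 38158*1/(l(28, -18)*s(6)) = 30991/(-38584) - 38158*(-1/(4*(15 + (-18)**2))) = 30991*(-1/38584) - 38158*(-1/(4*(15 + 324))) = -30991/38584 - 38158/((-4*339)) = -30991/38584 - 38158/(-1356) = -30991/38584 - 38158*(-1/1356) = -30991/38584 + 19079/678 = 357566119/13079976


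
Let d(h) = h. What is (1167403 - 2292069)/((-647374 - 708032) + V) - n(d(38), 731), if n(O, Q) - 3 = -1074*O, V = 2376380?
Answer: 20831901650/510487 ≈ 40808.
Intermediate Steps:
n(O, Q) = 3 - 1074*O
(1167403 - 2292069)/((-647374 - 708032) + V) - n(d(38), 731) = (1167403 - 2292069)/((-647374 - 708032) + 2376380) - (3 - 1074*38) = -1124666/(-1355406 + 2376380) - (3 - 40812) = -1124666/1020974 - 1*(-40809) = -1124666*1/1020974 + 40809 = -562333/510487 + 40809 = 20831901650/510487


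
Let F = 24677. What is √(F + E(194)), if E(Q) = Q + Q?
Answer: 3*√2785 ≈ 158.32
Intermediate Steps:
E(Q) = 2*Q
√(F + E(194)) = √(24677 + 2*194) = √(24677 + 388) = √25065 = 3*√2785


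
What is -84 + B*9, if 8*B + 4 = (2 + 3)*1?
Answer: -663/8 ≈ -82.875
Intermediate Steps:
B = 1/8 (B = -1/2 + ((2 + 3)*1)/8 = -1/2 + (5*1)/8 = -1/2 + (1/8)*5 = -1/2 + 5/8 = 1/8 ≈ 0.12500)
-84 + B*9 = -84 + (1/8)*9 = -84 + 9/8 = -663/8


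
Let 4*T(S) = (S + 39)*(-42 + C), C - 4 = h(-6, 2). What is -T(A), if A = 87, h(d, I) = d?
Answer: 1386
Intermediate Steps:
C = -2 (C = 4 - 6 = -2)
T(S) = -429 - 11*S (T(S) = ((S + 39)*(-42 - 2))/4 = ((39 + S)*(-44))/4 = (-1716 - 44*S)/4 = -429 - 11*S)
-T(A) = -(-429 - 11*87) = -(-429 - 957) = -1*(-1386) = 1386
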